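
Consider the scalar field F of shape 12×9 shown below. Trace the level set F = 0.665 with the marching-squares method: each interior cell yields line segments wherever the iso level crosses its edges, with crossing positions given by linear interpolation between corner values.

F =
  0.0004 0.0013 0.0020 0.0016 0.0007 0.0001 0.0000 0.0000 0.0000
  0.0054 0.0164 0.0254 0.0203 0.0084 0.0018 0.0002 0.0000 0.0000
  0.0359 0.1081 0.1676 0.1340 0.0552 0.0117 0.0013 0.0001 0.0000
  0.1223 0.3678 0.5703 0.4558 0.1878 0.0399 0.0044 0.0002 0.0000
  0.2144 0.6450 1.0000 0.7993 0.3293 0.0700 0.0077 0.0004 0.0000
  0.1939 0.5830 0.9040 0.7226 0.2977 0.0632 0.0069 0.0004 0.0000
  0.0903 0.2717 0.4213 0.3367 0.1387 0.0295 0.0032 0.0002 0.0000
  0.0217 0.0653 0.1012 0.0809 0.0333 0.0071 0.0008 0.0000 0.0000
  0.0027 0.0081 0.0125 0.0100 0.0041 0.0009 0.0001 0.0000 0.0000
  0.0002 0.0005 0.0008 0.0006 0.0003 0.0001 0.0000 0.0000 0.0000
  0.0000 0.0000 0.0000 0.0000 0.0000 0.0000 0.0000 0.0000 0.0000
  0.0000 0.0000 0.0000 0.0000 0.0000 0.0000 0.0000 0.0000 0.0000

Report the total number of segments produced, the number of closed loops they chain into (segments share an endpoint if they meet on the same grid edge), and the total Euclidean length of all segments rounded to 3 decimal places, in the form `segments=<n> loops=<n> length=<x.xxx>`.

cell (3,1): code 0100 → (3.220,2.000)–(4.000,1.056)
cell (3,2): code 1100 → (3.609,3.000)–(3.220,2.000)
cell (3,3): code 1000 → (4.000,3.286)–(3.609,3.000)
cell (4,1): code 0110 → (4.000,1.056)–(5.000,1.255)
cell (4,3): code 1001 → (5.000,3.136)–(4.000,3.286)
cell (5,1): code 0010 → (5.000,1.255)–(5.495,2.000)
cell (5,2): code 0011 → (5.495,2.000)–(5.149,3.000)
cell (5,3): code 0001 → (5.149,3.000)–(5.000,3.136)
total: 8 segments, chained into 1 closed loop(s), length Σ = 6.965932

segments=8 loops=1 length=6.966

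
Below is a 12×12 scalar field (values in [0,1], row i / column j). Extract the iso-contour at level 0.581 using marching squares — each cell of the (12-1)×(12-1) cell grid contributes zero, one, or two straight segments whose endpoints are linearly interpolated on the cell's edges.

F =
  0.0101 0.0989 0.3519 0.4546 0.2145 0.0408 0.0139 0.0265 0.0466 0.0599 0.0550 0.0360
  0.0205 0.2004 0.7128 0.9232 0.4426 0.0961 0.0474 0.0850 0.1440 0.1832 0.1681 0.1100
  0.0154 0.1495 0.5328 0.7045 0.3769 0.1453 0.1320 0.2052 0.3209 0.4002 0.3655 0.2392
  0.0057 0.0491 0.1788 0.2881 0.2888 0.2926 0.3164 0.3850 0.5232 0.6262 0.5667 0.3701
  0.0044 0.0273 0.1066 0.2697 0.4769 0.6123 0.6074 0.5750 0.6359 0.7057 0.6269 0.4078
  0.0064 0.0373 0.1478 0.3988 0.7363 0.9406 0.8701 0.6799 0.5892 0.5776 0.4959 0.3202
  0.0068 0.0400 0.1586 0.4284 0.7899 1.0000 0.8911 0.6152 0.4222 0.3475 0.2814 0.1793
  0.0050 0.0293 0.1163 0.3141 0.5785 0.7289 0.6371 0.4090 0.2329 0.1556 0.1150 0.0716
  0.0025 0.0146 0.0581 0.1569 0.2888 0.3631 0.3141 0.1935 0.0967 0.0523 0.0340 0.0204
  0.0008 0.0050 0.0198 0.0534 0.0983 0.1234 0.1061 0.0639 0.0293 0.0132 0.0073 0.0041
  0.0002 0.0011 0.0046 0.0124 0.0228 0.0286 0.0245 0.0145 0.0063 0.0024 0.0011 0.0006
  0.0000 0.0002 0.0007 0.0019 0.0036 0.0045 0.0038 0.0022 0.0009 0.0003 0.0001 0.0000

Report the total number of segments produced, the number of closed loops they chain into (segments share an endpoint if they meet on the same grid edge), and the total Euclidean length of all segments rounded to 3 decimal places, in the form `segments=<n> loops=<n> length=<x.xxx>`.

segments=34 loops=2 length=23.967

cell (0,1): code 0100 → (0.635,2.000)–(1.000,1.743)
cell (0,2): code 1100 → (0.270,3.000)–(0.635,2.000)
cell (0,3): code 1000 → (1.000,3.712)–(0.270,3.000)
cell (1,1): code 0010 → (1.000,1.743)–(1.732,2.000)
cell (1,2): code 0111 → (1.732,2.000)–(2.000,2.281)
cell (1,3): code 1001 → (2.000,3.377)–(1.000,3.712)
cell (2,2): code 0010 → (2.000,2.281)–(2.297,3.000)
cell (2,3): code 0001 → (2.297,3.000)–(2.000,3.377)
cell (2,8): code 0100 → (2.800,9.000)–(3.000,8.561)
cell (2,9): code 1000 → (3.000,9.760)–(2.800,9.000)
cell (3,4): code 0100 → (3.902,5.000)–(4.000,4.769)
cell (3,5): code 1100 → (3.909,6.000)–(3.902,5.000)
cell (3,6): code 1000 → (4.000,6.815)–(3.909,6.000)
cell (3,7): code 0100 → (3.513,8.000)–(4.000,7.099)
cell (3,8): code 1110 → (3.000,8.561)–(3.513,8.000)
cell (3,9): code 1101 → (3.238,10.000)–(3.000,9.760)
cell (3,10): code 1000 → (4.000,10.209)–(3.238,10.000)
cell (4,3): code 0100 → (4.401,4.000)–(5.000,3.540)
cell (4,4): code 1110 → (4.000,4.769)–(4.401,4.000)
cell (4,6): code 1101 → (4.057,7.000)–(4.000,6.815)
cell (4,7): code 1110 → (4.000,7.099)–(4.057,7.000)
cell (4,8): code 1011 → (5.000,8.707)–(4.973,9.000)
cell (4,9): code 0011 → (4.973,9.000)–(4.350,10.000)
cell (4,10): code 0001 → (4.350,10.000)–(4.000,10.209)
cell (5,3): code 0110 → (5.000,3.540)–(6.000,3.422)
cell (5,7): code 1011 → (6.000,7.177)–(5.049,8.000)
cell (5,8): code 0001 → (5.049,8.000)–(5.000,8.707)
cell (6,3): code 0010 → (6.000,3.422)–(6.988,4.000)
cell (6,4): code 0111 → (6.988,4.000)–(7.000,4.017)
cell (6,6): code 1011 → (7.000,6.246)–(6.166,7.000)
cell (6,7): code 0001 → (6.166,7.000)–(6.000,7.177)
cell (7,4): code 0010 → (7.000,4.017)–(7.404,5.000)
cell (7,5): code 0011 → (7.404,5.000)–(7.174,6.000)
cell (7,6): code 0001 → (7.174,6.000)–(7.000,6.246)
total: 34 segments, chained into 2 closed loop(s), length Σ = 23.966536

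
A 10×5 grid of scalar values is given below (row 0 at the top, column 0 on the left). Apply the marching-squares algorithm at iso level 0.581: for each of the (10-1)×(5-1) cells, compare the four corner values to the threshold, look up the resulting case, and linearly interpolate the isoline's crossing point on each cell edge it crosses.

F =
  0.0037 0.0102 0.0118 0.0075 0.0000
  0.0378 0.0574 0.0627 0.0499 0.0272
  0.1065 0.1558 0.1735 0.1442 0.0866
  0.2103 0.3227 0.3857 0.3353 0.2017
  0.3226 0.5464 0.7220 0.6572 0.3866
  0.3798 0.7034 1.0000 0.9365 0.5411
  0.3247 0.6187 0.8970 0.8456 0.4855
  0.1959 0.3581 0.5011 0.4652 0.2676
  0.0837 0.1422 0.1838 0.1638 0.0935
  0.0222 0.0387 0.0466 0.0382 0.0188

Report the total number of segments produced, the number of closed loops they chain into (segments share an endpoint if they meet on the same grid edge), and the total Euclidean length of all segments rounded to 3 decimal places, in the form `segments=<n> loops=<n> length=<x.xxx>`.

segments=12 loops=1 length=10.077

cell (3,1): code 0100 → (3.581,2.000)–(4.000,1.197)
cell (3,2): code 1100 → (3.763,3.000)–(3.581,2.000)
cell (3,3): code 1000 → (4.000,3.282)–(3.763,3.000)
cell (4,0): code 0100 → (4.220,1.000)–(5.000,0.622)
cell (4,1): code 1110 → (4.000,1.197)–(4.220,1.000)
cell (4,3): code 1001 → (5.000,3.899)–(4.000,3.282)
cell (5,0): code 0110 → (5.000,0.622)–(6.000,0.872)
cell (5,3): code 1001 → (6.000,3.735)–(5.000,3.899)
cell (6,0): code 0010 → (6.000,0.872)–(6.145,1.000)
cell (6,1): code 0011 → (6.145,1.000)–(6.798,2.000)
cell (6,2): code 0011 → (6.798,2.000)–(6.696,3.000)
cell (6,3): code 0001 → (6.696,3.000)–(6.000,3.735)
total: 12 segments, chained into 1 closed loop(s), length Σ = 10.076841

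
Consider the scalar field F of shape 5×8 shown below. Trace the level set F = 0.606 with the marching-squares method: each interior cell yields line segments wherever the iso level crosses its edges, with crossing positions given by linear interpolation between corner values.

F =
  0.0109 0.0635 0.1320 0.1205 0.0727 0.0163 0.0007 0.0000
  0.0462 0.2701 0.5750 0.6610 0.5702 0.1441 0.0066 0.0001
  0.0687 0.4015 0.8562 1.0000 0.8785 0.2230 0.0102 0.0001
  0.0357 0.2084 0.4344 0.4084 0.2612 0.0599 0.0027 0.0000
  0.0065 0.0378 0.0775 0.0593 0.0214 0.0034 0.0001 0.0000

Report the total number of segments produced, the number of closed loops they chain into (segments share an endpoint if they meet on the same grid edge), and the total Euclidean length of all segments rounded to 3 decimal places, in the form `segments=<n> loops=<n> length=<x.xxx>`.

segments=10 loops=1 length=7.516

cell (0,2): code 0100 → (0.898,3.000)–(1.000,2.360)
cell (0,3): code 1000 → (1.000,3.606)–(0.898,3.000)
cell (1,1): code 0100 → (1.110,2.000)–(2.000,1.450)
cell (1,2): code 1110 → (1.000,2.360)–(1.110,2.000)
cell (1,3): code 1101 → (1.116,4.000)–(1.000,3.606)
cell (1,4): code 1000 → (2.000,4.416)–(1.116,4.000)
cell (2,1): code 0010 → (2.000,1.450)–(2.593,2.000)
cell (2,2): code 0011 → (2.593,2.000)–(2.666,3.000)
cell (2,3): code 0011 → (2.666,3.000)–(2.441,4.000)
cell (2,4): code 0001 → (2.441,4.000)–(2.000,4.416)
total: 10 segments, chained into 1 closed loop(s), length Σ = 7.515690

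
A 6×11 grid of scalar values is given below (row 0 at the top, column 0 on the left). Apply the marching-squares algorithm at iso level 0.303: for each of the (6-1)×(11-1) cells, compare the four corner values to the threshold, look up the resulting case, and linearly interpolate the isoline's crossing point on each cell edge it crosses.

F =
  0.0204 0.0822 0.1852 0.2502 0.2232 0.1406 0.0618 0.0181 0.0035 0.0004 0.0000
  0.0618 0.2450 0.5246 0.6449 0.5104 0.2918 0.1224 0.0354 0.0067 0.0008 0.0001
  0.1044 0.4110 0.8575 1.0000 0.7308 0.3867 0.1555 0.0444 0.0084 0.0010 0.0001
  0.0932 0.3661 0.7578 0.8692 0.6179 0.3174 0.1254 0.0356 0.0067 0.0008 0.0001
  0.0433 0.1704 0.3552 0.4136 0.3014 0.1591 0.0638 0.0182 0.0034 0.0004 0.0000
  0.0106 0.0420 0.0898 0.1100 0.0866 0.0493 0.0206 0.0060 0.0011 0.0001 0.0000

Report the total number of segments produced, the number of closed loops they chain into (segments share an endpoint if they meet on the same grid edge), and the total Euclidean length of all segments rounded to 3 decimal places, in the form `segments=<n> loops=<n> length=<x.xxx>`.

segments=18 loops=1 length=13.802

cell (0,1): code 0100 → (0.347,2.000)–(1.000,1.207)
cell (0,2): code 1100 → (0.134,3.000)–(0.347,2.000)
cell (0,3): code 1100 → (0.278,4.000)–(0.134,3.000)
cell (0,4): code 1000 → (1.000,4.949)–(0.278,4.000)
cell (1,0): code 0100 → (1.349,1.000)–(2.000,0.648)
cell (1,1): code 1110 → (1.000,1.207)–(1.349,1.000)
cell (1,4): code 1101 → (1.118,5.000)–(1.000,4.949)
cell (1,5): code 1000 → (2.000,5.362)–(1.118,5.000)
cell (2,0): code 0110 → (2.000,0.648)–(3.000,0.769)
cell (2,5): code 1001 → (3.000,5.075)–(2.000,5.362)
cell (3,0): code 0010 → (3.000,0.769)–(3.322,1.000)
cell (3,1): code 0111 → (3.322,1.000)–(4.000,1.718)
cell (3,3): code 1011 → (4.000,3.986)–(3.995,4.000)
cell (3,4): code 0011 → (3.995,4.000)–(3.091,5.000)
cell (3,5): code 0001 → (3.091,5.000)–(3.000,5.075)
cell (4,1): code 0010 → (4.000,1.718)–(4.197,2.000)
cell (4,2): code 0011 → (4.197,2.000)–(4.364,3.000)
cell (4,3): code 0001 → (4.364,3.000)–(4.000,3.986)
total: 18 segments, chained into 1 closed loop(s), length Σ = 13.801682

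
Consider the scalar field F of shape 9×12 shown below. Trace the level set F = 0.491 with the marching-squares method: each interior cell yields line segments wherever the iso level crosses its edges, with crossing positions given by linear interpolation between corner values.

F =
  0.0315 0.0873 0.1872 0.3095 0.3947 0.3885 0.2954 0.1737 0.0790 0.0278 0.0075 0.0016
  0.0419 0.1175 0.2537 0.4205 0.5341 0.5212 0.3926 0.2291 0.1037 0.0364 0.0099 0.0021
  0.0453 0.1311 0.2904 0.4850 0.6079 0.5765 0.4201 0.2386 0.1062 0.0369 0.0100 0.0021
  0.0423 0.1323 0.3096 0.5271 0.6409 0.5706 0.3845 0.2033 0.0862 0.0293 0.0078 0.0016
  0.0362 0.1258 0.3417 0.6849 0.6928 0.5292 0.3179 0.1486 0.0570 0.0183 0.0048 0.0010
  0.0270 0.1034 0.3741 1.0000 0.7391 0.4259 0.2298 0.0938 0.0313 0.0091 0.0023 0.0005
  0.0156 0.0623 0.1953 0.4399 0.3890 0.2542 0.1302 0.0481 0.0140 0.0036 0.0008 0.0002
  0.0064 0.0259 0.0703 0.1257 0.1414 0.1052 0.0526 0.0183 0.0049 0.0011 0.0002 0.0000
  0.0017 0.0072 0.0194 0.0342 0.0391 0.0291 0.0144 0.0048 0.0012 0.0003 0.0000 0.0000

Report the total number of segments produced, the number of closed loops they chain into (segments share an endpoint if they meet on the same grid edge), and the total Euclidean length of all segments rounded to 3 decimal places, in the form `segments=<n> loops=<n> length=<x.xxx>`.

segments=16 loops=1 length=13.565

cell (0,3): code 0100 → (0.691,4.000)–(1.000,3.621)
cell (0,4): code 1100 → (0.772,5.000)–(0.691,4.000)
cell (0,5): code 1000 → (1.000,5.235)–(0.772,5.000)
cell (1,3): code 0110 → (1.000,3.621)–(2.000,3.049)
cell (1,5): code 1001 → (2.000,5.547)–(1.000,5.235)
cell (2,2): code 0100 → (2.143,3.000)–(3.000,2.834)
cell (2,3): code 1110 → (2.000,3.049)–(2.143,3.000)
cell (2,5): code 1001 → (3.000,5.428)–(2.000,5.547)
cell (3,2): code 0110 → (3.000,2.834)–(4.000,2.435)
cell (3,5): code 1001 → (4.000,5.181)–(3.000,5.428)
cell (4,2): code 0110 → (4.000,2.435)–(5.000,2.187)
cell (4,4): code 1011 → (5.000,4.792)–(4.370,5.000)
cell (4,5): code 0001 → (4.370,5.000)–(4.000,5.181)
cell (5,2): code 0010 → (5.000,2.187)–(5.909,3.000)
cell (5,3): code 0011 → (5.909,3.000)–(5.709,4.000)
cell (5,4): code 0001 → (5.709,4.000)–(5.000,4.792)
total: 16 segments, chained into 1 closed loop(s), length Σ = 13.564757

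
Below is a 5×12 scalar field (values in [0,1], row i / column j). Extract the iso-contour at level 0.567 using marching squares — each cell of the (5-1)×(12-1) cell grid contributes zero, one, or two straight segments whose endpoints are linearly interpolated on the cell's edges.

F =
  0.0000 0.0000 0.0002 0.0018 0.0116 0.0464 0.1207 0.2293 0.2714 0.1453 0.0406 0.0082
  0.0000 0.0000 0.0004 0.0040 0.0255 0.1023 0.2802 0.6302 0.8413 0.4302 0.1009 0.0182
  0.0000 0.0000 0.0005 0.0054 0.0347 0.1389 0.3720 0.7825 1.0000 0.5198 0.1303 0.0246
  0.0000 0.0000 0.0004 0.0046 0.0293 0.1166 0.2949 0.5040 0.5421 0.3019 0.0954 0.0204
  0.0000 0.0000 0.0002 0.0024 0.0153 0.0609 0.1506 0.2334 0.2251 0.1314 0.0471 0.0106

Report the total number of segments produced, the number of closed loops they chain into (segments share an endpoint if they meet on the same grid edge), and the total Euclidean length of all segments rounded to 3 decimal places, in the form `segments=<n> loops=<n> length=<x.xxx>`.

segments=8 loops=1 length=7.455

cell (0,6): code 0100 → (0.842,7.000)–(1.000,6.819)
cell (0,7): code 1100 → (0.519,8.000)–(0.842,7.000)
cell (0,8): code 1000 → (1.000,8.667)–(0.519,8.000)
cell (1,6): code 0110 → (1.000,6.819)–(2.000,6.475)
cell (1,8): code 1001 → (2.000,8.902)–(1.000,8.667)
cell (2,6): code 0010 → (2.000,6.475)–(2.774,7.000)
cell (2,7): code 0011 → (2.774,7.000)–(2.946,8.000)
cell (2,8): code 0001 → (2.946,8.000)–(2.000,8.902)
total: 8 segments, chained into 1 closed loop(s), length Σ = 7.454608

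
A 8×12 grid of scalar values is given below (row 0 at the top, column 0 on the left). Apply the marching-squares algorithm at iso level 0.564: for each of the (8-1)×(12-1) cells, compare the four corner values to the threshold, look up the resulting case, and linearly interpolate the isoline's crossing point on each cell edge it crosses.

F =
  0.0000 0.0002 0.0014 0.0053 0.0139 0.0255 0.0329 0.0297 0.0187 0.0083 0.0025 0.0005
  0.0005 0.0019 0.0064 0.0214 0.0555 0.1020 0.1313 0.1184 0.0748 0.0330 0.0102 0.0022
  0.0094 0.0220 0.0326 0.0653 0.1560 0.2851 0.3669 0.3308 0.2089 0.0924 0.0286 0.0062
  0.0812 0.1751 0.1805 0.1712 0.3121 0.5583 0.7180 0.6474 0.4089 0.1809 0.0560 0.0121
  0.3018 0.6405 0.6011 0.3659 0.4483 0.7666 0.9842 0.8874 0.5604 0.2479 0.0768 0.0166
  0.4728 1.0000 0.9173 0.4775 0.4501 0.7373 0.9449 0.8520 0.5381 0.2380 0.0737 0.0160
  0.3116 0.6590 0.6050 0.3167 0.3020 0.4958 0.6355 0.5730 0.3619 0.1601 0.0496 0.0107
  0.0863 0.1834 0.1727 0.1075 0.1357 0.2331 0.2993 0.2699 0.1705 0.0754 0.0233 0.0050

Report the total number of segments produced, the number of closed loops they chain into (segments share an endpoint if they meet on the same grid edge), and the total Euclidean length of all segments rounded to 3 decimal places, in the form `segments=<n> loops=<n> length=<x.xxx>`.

cell (2,5): code 0100 → (2.561,6.000)–(3.000,5.036)
cell (2,6): code 1100 → (2.737,7.000)–(2.561,6.000)
cell (2,7): code 1000 → (3.000,7.350)–(2.737,7.000)
cell (3,0): code 0100 → (3.836,1.000)–(4.000,0.774)
cell (3,1): code 1100 → (3.912,2.000)–(3.836,1.000)
cell (3,2): code 1000 → (4.000,2.158)–(3.912,2.000)
cell (3,4): code 0100 → (3.027,5.000)–(4.000,4.363)
cell (3,5): code 1110 → (3.000,5.036)–(3.027,5.000)
cell (3,7): code 1001 → (4.000,7.989)–(3.000,7.350)
cell (4,0): code 0110 → (4.000,0.774)–(5.000,0.173)
cell (4,2): code 1001 → (5.000,2.803)–(4.000,2.158)
cell (4,4): code 0110 → (4.000,4.363)–(5.000,4.397)
cell (4,7): code 1001 → (5.000,7.917)–(4.000,7.989)
cell (5,0): code 0110 → (5.000,0.173)–(6.000,0.727)
cell (5,2): code 1001 → (6.000,2.142)–(5.000,2.803)
cell (5,4): code 0010 → (5.000,4.397)–(5.718,5.000)
cell (5,5): code 0111 → (5.718,5.000)–(6.000,5.488)
cell (5,7): code 1001 → (6.000,7.043)–(5.000,7.917)
cell (6,0): code 0010 → (6.000,0.727)–(6.200,1.000)
cell (6,1): code 0011 → (6.200,1.000)–(6.095,2.000)
cell (6,2): code 0001 → (6.095,2.000)–(6.000,2.142)
cell (6,5): code 0010 → (6.000,5.488)–(6.213,6.000)
cell (6,6): code 0011 → (6.213,6.000)–(6.030,7.000)
cell (6,7): code 0001 → (6.030,7.000)–(6.000,7.043)
total: 24 segments, chained into 2 closed loop(s), length Σ = 19.039667

segments=24 loops=2 length=19.040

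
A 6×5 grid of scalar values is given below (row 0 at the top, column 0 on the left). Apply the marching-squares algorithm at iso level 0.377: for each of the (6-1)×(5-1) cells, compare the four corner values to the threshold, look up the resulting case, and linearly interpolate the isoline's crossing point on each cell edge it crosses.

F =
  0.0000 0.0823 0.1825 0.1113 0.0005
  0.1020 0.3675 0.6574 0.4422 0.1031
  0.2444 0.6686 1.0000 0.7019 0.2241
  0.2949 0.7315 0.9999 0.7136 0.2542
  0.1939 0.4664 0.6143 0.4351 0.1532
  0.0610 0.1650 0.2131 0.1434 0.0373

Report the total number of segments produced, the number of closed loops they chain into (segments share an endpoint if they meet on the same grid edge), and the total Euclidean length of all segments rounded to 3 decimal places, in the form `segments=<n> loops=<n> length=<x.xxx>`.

segments=14 loops=1 length=11.925

cell (0,1): code 0100 → (0.410,2.000)–(1.000,1.033)
cell (0,2): code 1100 → (0.803,3.000)–(0.410,2.000)
cell (0,3): code 1000 → (1.000,3.192)–(0.803,3.000)
cell (1,0): code 0100 → (1.032,1.000)–(2.000,0.313)
cell (1,1): code 1110 → (1.000,1.033)–(1.032,1.000)
cell (1,3): code 1001 → (2.000,3.680)–(1.000,3.192)
cell (2,0): code 0110 → (2.000,0.313)–(3.000,0.188)
cell (2,3): code 1001 → (3.000,3.733)–(2.000,3.680)
cell (3,0): code 0110 → (3.000,0.188)–(4.000,0.672)
cell (3,3): code 1001 → (4.000,3.206)–(3.000,3.733)
cell (4,0): code 0010 → (4.000,0.672)–(4.297,1.000)
cell (4,1): code 0011 → (4.297,1.000)–(4.591,2.000)
cell (4,2): code 0011 → (4.591,2.000)–(4.199,3.000)
cell (4,3): code 0001 → (4.199,3.000)–(4.000,3.206)
total: 14 segments, chained into 1 closed loop(s), length Σ = 11.924682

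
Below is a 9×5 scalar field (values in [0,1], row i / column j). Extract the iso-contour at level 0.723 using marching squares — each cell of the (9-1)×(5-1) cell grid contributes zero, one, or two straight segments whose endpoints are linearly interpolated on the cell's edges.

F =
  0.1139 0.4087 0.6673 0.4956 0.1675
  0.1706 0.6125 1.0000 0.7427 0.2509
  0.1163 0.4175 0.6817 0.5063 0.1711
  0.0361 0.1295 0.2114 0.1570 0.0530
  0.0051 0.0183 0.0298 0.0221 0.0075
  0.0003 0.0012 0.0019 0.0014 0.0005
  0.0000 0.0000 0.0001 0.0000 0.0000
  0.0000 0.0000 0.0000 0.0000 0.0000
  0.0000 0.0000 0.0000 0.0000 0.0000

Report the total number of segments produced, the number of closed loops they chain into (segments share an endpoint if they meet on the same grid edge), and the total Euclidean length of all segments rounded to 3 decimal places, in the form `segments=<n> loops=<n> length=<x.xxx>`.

cell (0,1): code 0100 → (0.167,2.000)–(1.000,1.285)
cell (0,2): code 1100 → (0.920,3.000)–(0.167,2.000)
cell (0,3): code 1000 → (1.000,3.040)–(0.920,3.000)
cell (1,1): code 0010 → (1.000,1.285)–(1.870,2.000)
cell (1,2): code 0011 → (1.870,2.000)–(1.083,3.000)
cell (1,3): code 0001 → (1.083,3.000)–(1.000,3.040)
total: 6 segments, chained into 1 closed loop(s), length Σ = 4.929446

segments=6 loops=1 length=4.929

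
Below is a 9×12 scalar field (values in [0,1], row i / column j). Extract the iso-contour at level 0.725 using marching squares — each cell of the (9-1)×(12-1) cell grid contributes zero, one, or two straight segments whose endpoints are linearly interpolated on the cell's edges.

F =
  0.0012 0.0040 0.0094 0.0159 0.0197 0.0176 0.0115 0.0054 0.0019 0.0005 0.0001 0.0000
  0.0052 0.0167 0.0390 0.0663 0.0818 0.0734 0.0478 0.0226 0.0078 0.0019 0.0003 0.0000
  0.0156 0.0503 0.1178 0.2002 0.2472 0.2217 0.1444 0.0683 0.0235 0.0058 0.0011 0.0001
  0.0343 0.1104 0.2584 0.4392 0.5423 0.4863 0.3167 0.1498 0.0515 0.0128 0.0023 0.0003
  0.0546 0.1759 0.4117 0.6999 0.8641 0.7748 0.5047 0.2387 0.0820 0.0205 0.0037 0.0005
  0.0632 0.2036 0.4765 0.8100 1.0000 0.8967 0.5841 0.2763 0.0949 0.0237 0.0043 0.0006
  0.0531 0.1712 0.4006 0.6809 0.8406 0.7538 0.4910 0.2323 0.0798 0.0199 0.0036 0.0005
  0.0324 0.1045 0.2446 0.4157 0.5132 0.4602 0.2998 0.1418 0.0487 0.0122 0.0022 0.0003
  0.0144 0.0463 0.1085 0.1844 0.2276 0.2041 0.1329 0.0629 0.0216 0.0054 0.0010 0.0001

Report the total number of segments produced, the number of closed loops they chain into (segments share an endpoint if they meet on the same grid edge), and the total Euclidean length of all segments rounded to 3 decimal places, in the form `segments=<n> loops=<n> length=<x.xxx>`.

cell (3,3): code 0100 → (3.568,4.000)–(4.000,3.153)
cell (3,4): code 1100 → (3.827,5.000)–(3.568,4.000)
cell (3,5): code 1000 → (4.000,5.184)–(3.827,5.000)
cell (4,2): code 0100 → (4.228,3.000)–(5.000,2.745)
cell (4,3): code 1110 → (4.000,3.153)–(4.228,3.000)
cell (4,5): code 1001 → (5.000,5.549)–(4.000,5.184)
cell (5,2): code 0010 → (5.000,2.745)–(5.658,3.000)
cell (5,3): code 0111 → (5.658,3.000)–(6.000,3.276)
cell (5,5): code 1001 → (6.000,5.110)–(5.000,5.549)
cell (6,3): code 0010 → (6.000,3.276)–(6.353,4.000)
cell (6,4): code 0011 → (6.353,4.000)–(6.098,5.000)
cell (6,5): code 0001 → (6.098,5.000)–(6.000,5.110)
total: 12 segments, chained into 1 closed loop(s), length Σ = 8.610865

segments=12 loops=1 length=8.611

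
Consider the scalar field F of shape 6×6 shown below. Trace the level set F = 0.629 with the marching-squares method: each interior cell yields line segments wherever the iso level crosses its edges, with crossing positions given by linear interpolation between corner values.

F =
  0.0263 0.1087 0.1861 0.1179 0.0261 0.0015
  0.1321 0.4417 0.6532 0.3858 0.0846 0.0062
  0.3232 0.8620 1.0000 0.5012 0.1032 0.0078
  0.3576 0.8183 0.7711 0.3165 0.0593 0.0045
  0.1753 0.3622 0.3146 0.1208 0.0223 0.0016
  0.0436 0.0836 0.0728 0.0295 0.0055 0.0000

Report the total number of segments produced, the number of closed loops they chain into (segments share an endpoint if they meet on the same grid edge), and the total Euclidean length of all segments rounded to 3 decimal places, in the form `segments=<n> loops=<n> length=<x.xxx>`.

cell (0,1): code 0100 → (0.948,2.000)–(1.000,1.886)
cell (0,2): code 1000 → (1.000,2.091)–(0.948,2.000)
cell (1,0): code 0100 → (1.446,1.000)–(2.000,0.568)
cell (1,1): code 1110 → (1.000,1.886)–(1.446,1.000)
cell (1,2): code 1001 → (2.000,2.744)–(1.000,2.091)
cell (2,0): code 0110 → (2.000,0.568)–(3.000,0.589)
cell (2,2): code 1001 → (3.000,2.313)–(2.000,2.744)
cell (3,0): code 0010 → (3.000,0.589)–(3.415,1.000)
cell (3,1): code 0011 → (3.415,1.000)–(3.311,2.000)
cell (3,2): code 0001 → (3.311,2.000)–(3.000,2.313)
total: 10 segments, chained into 1 closed loop(s), length Σ = 7.238612

segments=10 loops=1 length=7.239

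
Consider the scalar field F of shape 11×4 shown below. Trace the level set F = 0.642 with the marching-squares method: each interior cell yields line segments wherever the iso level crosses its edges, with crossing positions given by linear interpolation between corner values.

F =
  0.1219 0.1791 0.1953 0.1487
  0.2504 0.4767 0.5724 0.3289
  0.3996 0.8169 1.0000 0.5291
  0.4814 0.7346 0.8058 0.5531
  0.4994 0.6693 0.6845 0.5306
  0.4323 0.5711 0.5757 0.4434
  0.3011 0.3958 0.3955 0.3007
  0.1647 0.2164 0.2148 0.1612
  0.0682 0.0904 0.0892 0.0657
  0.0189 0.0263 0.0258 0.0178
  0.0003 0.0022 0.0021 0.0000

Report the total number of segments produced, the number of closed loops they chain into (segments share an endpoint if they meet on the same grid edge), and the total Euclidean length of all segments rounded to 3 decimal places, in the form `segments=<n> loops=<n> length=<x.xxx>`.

segments=10 loops=1 length=8.746

cell (1,0): code 0100 → (1.486,1.000)–(2.000,0.581)
cell (1,1): code 1100 → (1.163,2.000)–(1.486,1.000)
cell (1,2): code 1000 → (2.000,2.760)–(1.163,2.000)
cell (2,0): code 0110 → (2.000,0.581)–(3.000,0.634)
cell (2,2): code 1001 → (3.000,2.648)–(2.000,2.760)
cell (3,0): code 0110 → (3.000,0.634)–(4.000,0.839)
cell (3,2): code 1001 → (4.000,2.276)–(3.000,2.648)
cell (4,0): code 0010 → (4.000,0.839)–(4.278,1.000)
cell (4,1): code 0011 → (4.278,1.000)–(4.391,2.000)
cell (4,2): code 0001 → (4.391,2.000)–(4.000,2.276)
total: 10 segments, chained into 1 closed loop(s), length Σ = 8.746366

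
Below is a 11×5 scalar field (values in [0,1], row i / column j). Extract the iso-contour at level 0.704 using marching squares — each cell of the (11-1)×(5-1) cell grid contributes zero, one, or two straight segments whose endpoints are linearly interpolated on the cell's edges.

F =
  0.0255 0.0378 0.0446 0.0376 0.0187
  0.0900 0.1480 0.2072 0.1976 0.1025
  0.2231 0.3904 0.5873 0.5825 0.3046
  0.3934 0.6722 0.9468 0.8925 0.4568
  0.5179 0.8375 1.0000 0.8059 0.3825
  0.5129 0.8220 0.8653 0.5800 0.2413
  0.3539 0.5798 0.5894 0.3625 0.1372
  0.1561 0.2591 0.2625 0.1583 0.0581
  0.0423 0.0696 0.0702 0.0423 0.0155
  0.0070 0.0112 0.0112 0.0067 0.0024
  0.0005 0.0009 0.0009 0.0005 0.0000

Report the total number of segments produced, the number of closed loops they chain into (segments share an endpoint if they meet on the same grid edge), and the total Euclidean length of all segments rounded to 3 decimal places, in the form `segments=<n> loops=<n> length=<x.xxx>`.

segments=12 loops=1 length=9.662

cell (2,1): code 0100 → (2.325,2.000)–(3.000,1.116)
cell (2,2): code 1100 → (2.392,3.000)–(2.325,2.000)
cell (2,3): code 1000 → (3.000,3.433)–(2.392,3.000)
cell (3,0): code 0100 → (3.192,1.000)–(4.000,0.582)
cell (3,1): code 1110 → (3.000,1.116)–(3.192,1.000)
cell (3,3): code 1001 → (4.000,3.241)–(3.000,3.433)
cell (4,0): code 0110 → (4.000,0.582)–(5.000,0.618)
cell (4,2): code 1011 → (5.000,2.565)–(4.451,3.000)
cell (4,3): code 0001 → (4.451,3.000)–(4.000,3.241)
cell (5,0): code 0010 → (5.000,0.618)–(5.487,1.000)
cell (5,1): code 0011 → (5.487,1.000)–(5.585,2.000)
cell (5,2): code 0001 → (5.585,2.000)–(5.000,2.565)
total: 12 segments, chained into 1 closed loop(s), length Σ = 9.662258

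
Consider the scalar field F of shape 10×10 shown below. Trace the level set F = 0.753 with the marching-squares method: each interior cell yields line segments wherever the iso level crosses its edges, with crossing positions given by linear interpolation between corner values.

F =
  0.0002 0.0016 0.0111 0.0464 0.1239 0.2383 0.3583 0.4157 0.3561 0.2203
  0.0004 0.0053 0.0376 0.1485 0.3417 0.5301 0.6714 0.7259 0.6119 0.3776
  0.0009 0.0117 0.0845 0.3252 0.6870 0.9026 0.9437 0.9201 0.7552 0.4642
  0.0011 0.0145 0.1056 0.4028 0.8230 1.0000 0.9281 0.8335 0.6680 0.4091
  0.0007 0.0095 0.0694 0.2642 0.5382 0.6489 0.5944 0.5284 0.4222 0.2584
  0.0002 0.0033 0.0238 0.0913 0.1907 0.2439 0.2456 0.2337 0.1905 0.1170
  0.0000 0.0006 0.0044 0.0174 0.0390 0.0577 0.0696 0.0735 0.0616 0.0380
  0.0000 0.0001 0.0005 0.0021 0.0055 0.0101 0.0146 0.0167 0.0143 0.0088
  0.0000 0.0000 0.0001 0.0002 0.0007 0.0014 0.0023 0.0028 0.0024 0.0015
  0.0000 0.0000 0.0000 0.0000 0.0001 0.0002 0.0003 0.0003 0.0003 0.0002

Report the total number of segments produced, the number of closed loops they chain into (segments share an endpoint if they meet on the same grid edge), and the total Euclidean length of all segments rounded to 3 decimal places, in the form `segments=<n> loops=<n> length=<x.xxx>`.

segments=14 loops=1 length=10.427

cell (1,4): code 0100 → (1.598,5.000)–(2.000,4.306)
cell (1,5): code 1100 → (1.300,6.000)–(1.598,5.000)
cell (1,6): code 1100 → (1.140,7.000)–(1.300,6.000)
cell (1,7): code 1100 → (1.985,8.000)–(1.140,7.000)
cell (1,8): code 1000 → (2.000,8.008)–(1.985,8.000)
cell (2,3): code 0100 → (2.485,4.000)–(3.000,3.833)
cell (2,4): code 1110 → (2.000,4.306)–(2.485,4.000)
cell (2,7): code 1011 → (3.000,7.486)–(2.025,8.000)
cell (2,8): code 0001 → (2.025,8.000)–(2.000,8.008)
cell (3,3): code 0010 → (3.000,3.833)–(3.246,4.000)
cell (3,4): code 0011 → (3.246,4.000)–(3.704,5.000)
cell (3,5): code 0011 → (3.704,5.000)–(3.525,6.000)
cell (3,6): code 0011 → (3.525,6.000)–(3.264,7.000)
cell (3,7): code 0001 → (3.264,7.000)–(3.000,7.486)
total: 14 segments, chained into 1 closed loop(s), length Σ = 10.426793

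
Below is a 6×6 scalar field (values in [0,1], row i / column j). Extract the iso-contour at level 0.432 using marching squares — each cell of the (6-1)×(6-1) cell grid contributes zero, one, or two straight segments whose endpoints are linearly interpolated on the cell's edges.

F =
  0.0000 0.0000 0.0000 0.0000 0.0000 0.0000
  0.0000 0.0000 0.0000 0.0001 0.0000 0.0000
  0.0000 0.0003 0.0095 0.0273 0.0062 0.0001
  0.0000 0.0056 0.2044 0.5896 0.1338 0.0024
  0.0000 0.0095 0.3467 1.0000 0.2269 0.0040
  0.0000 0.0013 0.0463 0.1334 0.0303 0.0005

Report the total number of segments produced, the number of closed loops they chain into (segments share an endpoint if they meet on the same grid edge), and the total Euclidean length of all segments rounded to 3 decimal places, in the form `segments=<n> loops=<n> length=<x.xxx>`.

cell (2,2): code 0100 → (2.720,3.000)–(3.000,2.591)
cell (2,3): code 1000 → (3.000,3.346)–(2.720,3.000)
cell (3,2): code 0110 → (3.000,2.591)–(4.000,2.131)
cell (3,3): code 1001 → (4.000,3.735)–(3.000,3.346)
cell (4,2): code 0010 → (4.000,2.131)–(4.655,3.000)
cell (4,3): code 0001 → (4.655,3.000)–(4.000,3.735)
total: 6 segments, chained into 1 closed loop(s), length Σ = 5.188236

segments=6 loops=1 length=5.188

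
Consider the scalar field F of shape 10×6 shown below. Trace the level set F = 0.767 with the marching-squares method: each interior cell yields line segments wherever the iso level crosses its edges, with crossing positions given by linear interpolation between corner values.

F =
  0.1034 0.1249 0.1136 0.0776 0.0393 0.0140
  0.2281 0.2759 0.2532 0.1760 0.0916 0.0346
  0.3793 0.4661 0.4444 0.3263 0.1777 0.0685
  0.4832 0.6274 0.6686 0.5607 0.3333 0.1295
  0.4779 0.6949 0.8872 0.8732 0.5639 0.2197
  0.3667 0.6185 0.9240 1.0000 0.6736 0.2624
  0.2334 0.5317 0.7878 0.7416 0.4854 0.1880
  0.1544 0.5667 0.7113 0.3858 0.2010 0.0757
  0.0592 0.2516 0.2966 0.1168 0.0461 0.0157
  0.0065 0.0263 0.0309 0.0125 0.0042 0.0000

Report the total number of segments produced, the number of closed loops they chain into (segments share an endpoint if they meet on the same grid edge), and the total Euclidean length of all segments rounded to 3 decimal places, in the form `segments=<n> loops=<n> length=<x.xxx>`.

segments=10 loops=1 length=8.018

cell (3,1): code 0100 → (3.450,2.000)–(4.000,1.375)
cell (3,2): code 1100 → (3.660,3.000)–(3.450,2.000)
cell (3,3): code 1000 → (4.000,3.343)–(3.660,3.000)
cell (4,1): code 0110 → (4.000,1.375)–(5.000,1.486)
cell (4,3): code 1001 → (5.000,3.714)–(4.000,3.343)
cell (5,1): code 0110 → (5.000,1.486)–(6.000,1.919)
cell (5,2): code 1011 → (6.000,2.450)–(5.902,3.000)
cell (5,3): code 0001 → (5.902,3.000)–(5.000,3.714)
cell (6,1): code 0010 → (6.000,1.919)–(6.272,2.000)
cell (6,2): code 0001 → (6.272,2.000)–(6.000,2.450)
total: 10 segments, chained into 1 closed loop(s), length Σ = 8.017879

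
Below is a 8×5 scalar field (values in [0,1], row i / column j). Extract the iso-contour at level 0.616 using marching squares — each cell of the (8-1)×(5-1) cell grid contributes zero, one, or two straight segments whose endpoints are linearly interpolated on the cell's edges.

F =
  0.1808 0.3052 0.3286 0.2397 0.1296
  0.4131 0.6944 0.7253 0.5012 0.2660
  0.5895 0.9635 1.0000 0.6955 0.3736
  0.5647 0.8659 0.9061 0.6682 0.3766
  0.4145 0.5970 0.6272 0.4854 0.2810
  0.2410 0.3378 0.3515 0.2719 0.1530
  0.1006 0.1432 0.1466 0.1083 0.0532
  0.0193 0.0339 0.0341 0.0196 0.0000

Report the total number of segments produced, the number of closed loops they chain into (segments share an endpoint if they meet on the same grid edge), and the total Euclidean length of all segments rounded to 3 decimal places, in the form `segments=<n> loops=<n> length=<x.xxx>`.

segments=14 loops=1 length=10.210

cell (0,0): code 0100 → (0.799,1.000)–(1.000,0.721)
cell (0,1): code 1100 → (0.724,2.000)–(0.799,1.000)
cell (0,2): code 1000 → (1.000,2.488)–(0.724,2.000)
cell (1,0): code 0110 → (1.000,0.721)–(2.000,0.071)
cell (1,2): code 1101 → (1.591,3.000)–(1.000,2.488)
cell (1,3): code 1000 → (2.000,3.247)–(1.591,3.000)
cell (2,0): code 0110 → (2.000,0.071)–(3.000,0.170)
cell (2,3): code 1001 → (3.000,3.179)–(2.000,3.247)
cell (3,0): code 0010 → (3.000,0.170)–(3.929,1.000)
cell (3,1): code 0111 → (3.929,1.000)–(4.000,1.629)
cell (3,2): code 1011 → (4.000,2.079)–(3.286,3.000)
cell (3,3): code 0001 → (3.286,3.000)–(3.000,3.179)
cell (4,1): code 0010 → (4.000,1.629)–(4.041,2.000)
cell (4,2): code 0001 → (4.041,2.000)–(4.000,2.079)
total: 14 segments, chained into 1 closed loop(s), length Σ = 10.210338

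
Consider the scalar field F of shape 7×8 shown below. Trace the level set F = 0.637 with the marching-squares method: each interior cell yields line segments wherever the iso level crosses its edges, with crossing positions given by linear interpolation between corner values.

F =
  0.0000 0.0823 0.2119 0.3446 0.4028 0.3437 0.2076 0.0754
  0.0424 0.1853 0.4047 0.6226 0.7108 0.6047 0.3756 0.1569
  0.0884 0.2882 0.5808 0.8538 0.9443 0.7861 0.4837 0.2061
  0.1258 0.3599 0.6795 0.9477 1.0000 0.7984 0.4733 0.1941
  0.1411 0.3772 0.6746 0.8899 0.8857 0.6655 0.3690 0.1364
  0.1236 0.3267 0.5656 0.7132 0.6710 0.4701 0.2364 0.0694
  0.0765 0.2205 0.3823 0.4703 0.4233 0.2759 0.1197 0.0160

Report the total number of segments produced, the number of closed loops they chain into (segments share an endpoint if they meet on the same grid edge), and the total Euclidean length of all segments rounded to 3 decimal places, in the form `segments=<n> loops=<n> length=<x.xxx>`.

cell (0,3): code 0100 → (0.760,4.000)–(1.000,3.163)
cell (0,4): code 1000 → (1.000,4.696)–(0.760,4.000)
cell (1,2): code 0100 → (1.062,3.000)–(2.000,2.206)
cell (1,3): code 1110 → (1.000,3.163)–(1.062,3.000)
cell (1,4): code 1101 → (1.178,5.000)–(1.000,4.696)
cell (1,5): code 1000 → (2.000,5.493)–(1.178,5.000)
cell (2,1): code 0100 → (2.569,2.000)–(3.000,1.867)
cell (2,2): code 1110 → (2.000,2.206)–(2.569,2.000)
cell (2,5): code 1001 → (3.000,5.496)–(2.000,5.493)
cell (3,1): code 0110 → (3.000,1.867)–(4.000,1.874)
cell (3,5): code 1001 → (4.000,5.096)–(3.000,5.496)
cell (4,1): code 0010 → (4.000,1.874)–(4.345,2.000)
cell (4,2): code 0111 → (4.345,2.000)–(5.000,2.484)
cell (4,4): code 1011 → (5.000,4.169)–(4.146,5.000)
cell (4,5): code 0001 → (4.146,5.000)–(4.000,5.096)
cell (5,2): code 0010 → (5.000,2.484)–(5.314,3.000)
cell (5,3): code 0011 → (5.314,3.000)–(5.137,4.000)
cell (5,4): code 0001 → (5.137,4.000)–(5.000,4.169)
total: 18 segments, chained into 1 closed loop(s), length Σ = 12.839440

segments=18 loops=1 length=12.839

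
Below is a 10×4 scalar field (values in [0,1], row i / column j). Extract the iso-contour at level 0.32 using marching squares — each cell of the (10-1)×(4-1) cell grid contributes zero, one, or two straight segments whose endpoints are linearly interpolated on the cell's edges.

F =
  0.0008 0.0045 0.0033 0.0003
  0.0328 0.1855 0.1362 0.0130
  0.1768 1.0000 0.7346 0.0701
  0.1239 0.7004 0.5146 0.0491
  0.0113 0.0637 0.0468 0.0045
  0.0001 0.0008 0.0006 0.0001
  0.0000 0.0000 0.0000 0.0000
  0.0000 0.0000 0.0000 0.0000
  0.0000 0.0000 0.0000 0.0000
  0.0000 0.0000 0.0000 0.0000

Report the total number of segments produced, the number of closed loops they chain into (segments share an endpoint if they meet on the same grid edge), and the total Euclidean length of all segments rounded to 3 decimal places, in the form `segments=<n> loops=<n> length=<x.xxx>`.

cell (1,0): code 0100 → (1.165,1.000)–(2.000,0.174)
cell (1,1): code 1100 → (1.307,2.000)–(1.165,1.000)
cell (1,2): code 1000 → (2.000,2.624)–(1.307,2.000)
cell (2,0): code 0110 → (2.000,0.174)–(3.000,0.340)
cell (2,2): code 1001 → (3.000,2.418)–(2.000,2.624)
cell (3,0): code 0010 → (3.000,0.340)–(3.597,1.000)
cell (3,1): code 0011 → (3.597,1.000)–(3.416,2.000)
cell (3,2): code 0001 → (3.416,2.000)–(3.000,2.418)
total: 8 segments, chained into 1 closed loop(s), length Σ = 7.647784

segments=8 loops=1 length=7.648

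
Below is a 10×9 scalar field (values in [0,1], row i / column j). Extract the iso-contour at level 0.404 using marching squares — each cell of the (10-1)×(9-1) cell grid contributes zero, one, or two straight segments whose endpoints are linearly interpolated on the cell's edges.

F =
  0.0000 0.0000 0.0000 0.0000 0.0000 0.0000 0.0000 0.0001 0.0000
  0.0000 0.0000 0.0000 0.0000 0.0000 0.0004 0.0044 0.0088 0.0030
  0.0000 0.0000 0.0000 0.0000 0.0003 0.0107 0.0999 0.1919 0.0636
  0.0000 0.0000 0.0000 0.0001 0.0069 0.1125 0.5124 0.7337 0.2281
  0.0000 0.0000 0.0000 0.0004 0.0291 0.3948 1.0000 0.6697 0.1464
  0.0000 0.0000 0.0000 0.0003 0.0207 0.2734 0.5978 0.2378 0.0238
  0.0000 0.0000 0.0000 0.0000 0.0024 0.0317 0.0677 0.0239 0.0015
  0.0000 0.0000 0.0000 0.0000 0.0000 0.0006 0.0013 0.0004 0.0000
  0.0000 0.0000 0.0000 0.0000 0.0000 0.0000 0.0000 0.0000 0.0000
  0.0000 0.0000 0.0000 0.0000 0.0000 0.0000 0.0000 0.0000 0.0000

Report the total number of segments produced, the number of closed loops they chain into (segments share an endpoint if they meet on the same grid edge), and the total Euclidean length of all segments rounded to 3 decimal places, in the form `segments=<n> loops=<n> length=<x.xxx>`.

segments=10 loops=1 length=8.389

cell (2,5): code 0100 → (2.737,6.000)–(3.000,5.729)
cell (2,6): code 1100 → (2.391,7.000)–(2.737,6.000)
cell (2,7): code 1000 → (3.000,7.652)–(2.391,7.000)
cell (3,5): code 0110 → (3.000,5.729)–(4.000,5.015)
cell (3,7): code 1001 → (4.000,7.508)–(3.000,7.652)
cell (4,5): code 0110 → (4.000,5.015)–(5.000,5.403)
cell (4,6): code 1011 → (5.000,6.538)–(4.615,7.000)
cell (4,7): code 0001 → (4.615,7.000)–(4.000,7.508)
cell (5,5): code 0010 → (5.000,5.403)–(5.366,6.000)
cell (5,6): code 0001 → (5.366,6.000)–(5.000,6.538)
total: 10 segments, chained into 1 closed loop(s), length Σ = 8.388711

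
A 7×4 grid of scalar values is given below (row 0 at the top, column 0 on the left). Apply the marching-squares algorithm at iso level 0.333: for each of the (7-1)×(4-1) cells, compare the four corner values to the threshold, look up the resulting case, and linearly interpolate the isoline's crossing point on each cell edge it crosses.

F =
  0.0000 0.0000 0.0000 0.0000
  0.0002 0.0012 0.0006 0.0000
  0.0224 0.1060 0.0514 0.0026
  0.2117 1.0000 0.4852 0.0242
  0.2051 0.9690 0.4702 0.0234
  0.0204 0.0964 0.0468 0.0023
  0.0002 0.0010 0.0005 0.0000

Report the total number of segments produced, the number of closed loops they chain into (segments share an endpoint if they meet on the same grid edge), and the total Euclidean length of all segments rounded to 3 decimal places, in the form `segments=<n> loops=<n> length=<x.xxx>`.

segments=8 loops=1 length=7.317

cell (2,0): code 0100 → (2.254,1.000)–(3.000,0.154)
cell (2,1): code 1100 → (2.649,2.000)–(2.254,1.000)
cell (2,2): code 1000 → (3.000,2.330)–(2.649,2.000)
cell (3,0): code 0110 → (3.000,0.154)–(4.000,0.167)
cell (3,2): code 1001 → (4.000,2.307)–(3.000,2.330)
cell (4,0): code 0010 → (4.000,0.167)–(4.729,1.000)
cell (4,1): code 0011 → (4.729,1.000)–(4.324,2.000)
cell (4,2): code 0001 → (4.324,2.000)–(4.000,2.307)
total: 8 segments, chained into 1 closed loop(s), length Σ = 7.317262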